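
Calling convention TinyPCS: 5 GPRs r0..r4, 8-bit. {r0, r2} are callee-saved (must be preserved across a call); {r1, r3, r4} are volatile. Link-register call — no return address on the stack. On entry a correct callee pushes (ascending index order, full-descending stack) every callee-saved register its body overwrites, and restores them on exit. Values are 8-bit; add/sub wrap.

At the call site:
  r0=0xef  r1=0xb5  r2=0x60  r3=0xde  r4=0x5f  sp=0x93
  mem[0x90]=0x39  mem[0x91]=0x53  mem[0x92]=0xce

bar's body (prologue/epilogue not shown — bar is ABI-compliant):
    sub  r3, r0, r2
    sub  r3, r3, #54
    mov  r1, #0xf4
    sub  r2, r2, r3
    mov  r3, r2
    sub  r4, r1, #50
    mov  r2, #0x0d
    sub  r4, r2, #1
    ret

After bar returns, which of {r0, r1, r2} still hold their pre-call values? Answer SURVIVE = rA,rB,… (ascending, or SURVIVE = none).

prologue: push r2 -> mem[0x92]=0x60, sp=0x92
body[0] sub  r3, r0, r2 -> r3=0x8f
body[1] sub  r3, r3, #54 -> r3=0x59
body[2] mov  r1, #0xf4 -> r1=0xf4
body[3] sub  r2, r2, r3 -> r2=0x07
body[4] mov  r3, r2 -> r3=0x07
body[5] sub  r4, r1, #50 -> r4=0xc2
body[6] mov  r2, #0x0d -> r2=0x0d
body[7] sub  r4, r2, #1 -> r4=0x0c
epilogue: pop r2=0x60, sp=0x93
r0: callee-saved, written=False
r1: caller-saved, written=True
r2: callee-saved, written=True

SURVIVE = r0,r2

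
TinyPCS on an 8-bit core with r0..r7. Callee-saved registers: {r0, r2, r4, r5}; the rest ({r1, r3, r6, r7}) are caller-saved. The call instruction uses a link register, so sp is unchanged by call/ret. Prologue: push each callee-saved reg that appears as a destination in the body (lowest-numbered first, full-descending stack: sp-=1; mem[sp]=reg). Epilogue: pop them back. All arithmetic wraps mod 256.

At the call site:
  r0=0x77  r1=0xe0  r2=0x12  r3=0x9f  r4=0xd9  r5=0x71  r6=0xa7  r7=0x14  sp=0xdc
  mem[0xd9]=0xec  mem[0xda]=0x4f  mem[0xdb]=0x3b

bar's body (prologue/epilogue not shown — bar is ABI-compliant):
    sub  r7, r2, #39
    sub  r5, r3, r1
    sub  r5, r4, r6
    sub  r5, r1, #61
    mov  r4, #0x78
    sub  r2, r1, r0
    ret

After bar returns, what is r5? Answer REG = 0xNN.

prologue: push r2 → mem[0xdb]=0x12, sp=0xdb
prologue: push r4 → mem[0xda]=0xd9, sp=0xda
prologue: push r5 → mem[0xd9]=0x71, sp=0xd9
body[0] sub  r7, r2, #39 → r7=0xeb
body[1] sub  r5, r3, r1 → r5=0xbf
body[2] sub  r5, r4, r6 → r5=0x32
body[3] sub  r5, r1, #61 → r5=0xa3
body[4] mov  r4, #0x78 → r4=0x78
body[5] sub  r2, r1, r0 → r2=0x69
epilogue: pop r5=0x71, sp=0xda
epilogue: pop r4=0xd9, sp=0xdb
epilogue: pop r2=0x12, sp=0xdc
r5 is callee-saved → restored

REG = 0x71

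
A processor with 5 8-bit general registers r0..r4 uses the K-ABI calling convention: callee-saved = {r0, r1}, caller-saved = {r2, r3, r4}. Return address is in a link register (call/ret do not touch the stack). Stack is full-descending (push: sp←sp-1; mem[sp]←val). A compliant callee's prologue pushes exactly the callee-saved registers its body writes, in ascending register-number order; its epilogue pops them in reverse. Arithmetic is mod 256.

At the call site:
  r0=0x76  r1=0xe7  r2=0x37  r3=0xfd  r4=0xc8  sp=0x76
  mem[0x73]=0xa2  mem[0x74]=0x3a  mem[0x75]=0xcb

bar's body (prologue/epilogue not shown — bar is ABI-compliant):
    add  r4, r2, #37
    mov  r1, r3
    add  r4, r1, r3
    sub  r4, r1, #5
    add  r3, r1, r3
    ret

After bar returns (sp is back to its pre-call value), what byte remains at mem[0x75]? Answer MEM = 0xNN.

MEM = 0xe7

prologue: push r1 → mem[0x75]=0xe7, sp=0x75
body[0] add  r4, r2, #37 → r4=0x5c
body[1] mov  r1, r3 → r1=0xfd
body[2] add  r4, r1, r3 → r4=0xfa
body[3] sub  r4, r1, #5 → r4=0xf8
body[4] add  r3, r1, r3 → r3=0xfa
epilogue: pop r1=0xe7, sp=0x76
prologue pushed ['r1'] at ['0x75']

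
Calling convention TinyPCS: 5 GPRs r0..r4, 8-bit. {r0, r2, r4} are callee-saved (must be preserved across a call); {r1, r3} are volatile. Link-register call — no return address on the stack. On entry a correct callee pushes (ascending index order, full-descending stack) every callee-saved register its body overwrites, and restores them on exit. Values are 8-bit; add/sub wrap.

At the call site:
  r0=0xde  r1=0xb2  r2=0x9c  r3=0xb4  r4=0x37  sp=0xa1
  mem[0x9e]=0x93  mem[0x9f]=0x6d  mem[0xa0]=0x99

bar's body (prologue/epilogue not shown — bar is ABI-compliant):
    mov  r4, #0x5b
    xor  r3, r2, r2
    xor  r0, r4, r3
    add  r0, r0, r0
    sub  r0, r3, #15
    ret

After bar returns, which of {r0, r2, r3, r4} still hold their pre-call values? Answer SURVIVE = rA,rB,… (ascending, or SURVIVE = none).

SURVIVE = r0,r2,r4

prologue: push r0 -> mem[0xa0]=0xde, sp=0xa0
prologue: push r4 -> mem[0x9f]=0x37, sp=0x9f
body[0] mov  r4, #0x5b -> r4=0x5b
body[1] xor  r3, r2, r2 -> r3=0x00
body[2] xor  r0, r4, r3 -> r0=0x5b
body[3] add  r0, r0, r0 -> r0=0xb6
body[4] sub  r0, r3, #15 -> r0=0xf1
epilogue: pop r4=0x37, sp=0xa0
epilogue: pop r0=0xde, sp=0xa1
r0: callee-saved, written=True
r2: callee-saved, written=False
r3: caller-saved, written=True
r4: callee-saved, written=True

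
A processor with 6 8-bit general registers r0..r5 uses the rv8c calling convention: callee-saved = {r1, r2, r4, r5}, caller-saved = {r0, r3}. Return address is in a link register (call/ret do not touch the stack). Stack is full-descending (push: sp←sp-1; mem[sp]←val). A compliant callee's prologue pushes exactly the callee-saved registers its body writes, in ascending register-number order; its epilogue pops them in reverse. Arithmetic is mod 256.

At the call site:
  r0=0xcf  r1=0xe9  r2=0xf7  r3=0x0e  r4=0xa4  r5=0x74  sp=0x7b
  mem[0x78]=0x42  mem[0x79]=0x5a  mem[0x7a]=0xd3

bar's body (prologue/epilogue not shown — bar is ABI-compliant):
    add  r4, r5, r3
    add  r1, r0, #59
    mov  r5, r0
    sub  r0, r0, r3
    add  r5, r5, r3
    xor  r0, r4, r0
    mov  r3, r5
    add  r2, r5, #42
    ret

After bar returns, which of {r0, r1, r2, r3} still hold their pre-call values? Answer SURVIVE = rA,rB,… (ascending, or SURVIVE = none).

SURVIVE = r1,r2

prologue: push r1 -> mem[0x7a]=0xe9, sp=0x7a
prologue: push r2 -> mem[0x79]=0xf7, sp=0x79
prologue: push r4 -> mem[0x78]=0xa4, sp=0x78
prologue: push r5 -> mem[0x77]=0x74, sp=0x77
body[0] add  r4, r5, r3 -> r4=0x82
body[1] add  r1, r0, #59 -> r1=0x0a
body[2] mov  r5, r0 -> r5=0xcf
body[3] sub  r0, r0, r3 -> r0=0xc1
body[4] add  r5, r5, r3 -> r5=0xdd
body[5] xor  r0, r4, r0 -> r0=0x43
body[6] mov  r3, r5 -> r3=0xdd
body[7] add  r2, r5, #42 -> r2=0x07
epilogue: pop r5=0x74, sp=0x78
epilogue: pop r4=0xa4, sp=0x79
epilogue: pop r2=0xf7, sp=0x7a
epilogue: pop r1=0xe9, sp=0x7b
r0: caller-saved, written=True
r1: callee-saved, written=True
r2: callee-saved, written=True
r3: caller-saved, written=True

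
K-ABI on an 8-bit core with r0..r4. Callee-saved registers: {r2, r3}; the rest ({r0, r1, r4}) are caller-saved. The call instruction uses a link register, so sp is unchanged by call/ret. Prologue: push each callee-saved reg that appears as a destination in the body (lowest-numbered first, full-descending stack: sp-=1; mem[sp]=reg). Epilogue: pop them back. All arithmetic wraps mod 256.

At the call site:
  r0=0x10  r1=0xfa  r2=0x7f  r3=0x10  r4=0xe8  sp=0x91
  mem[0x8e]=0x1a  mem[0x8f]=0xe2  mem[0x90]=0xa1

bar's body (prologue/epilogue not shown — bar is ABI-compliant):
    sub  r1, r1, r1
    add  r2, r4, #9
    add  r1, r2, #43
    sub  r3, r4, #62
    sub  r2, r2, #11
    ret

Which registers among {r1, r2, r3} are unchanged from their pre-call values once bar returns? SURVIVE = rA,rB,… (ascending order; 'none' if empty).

prologue: push r2 → mem[0x90]=0x7f, sp=0x90
prologue: push r3 → mem[0x8f]=0x10, sp=0x8f
body[0] sub  r1, r1, r1 → r1=0x00
body[1] add  r2, r4, #9 → r2=0xf1
body[2] add  r1, r2, #43 → r1=0x1c
body[3] sub  r3, r4, #62 → r3=0xaa
body[4] sub  r2, r2, #11 → r2=0xe6
epilogue: pop r3=0x10, sp=0x90
epilogue: pop r2=0x7f, sp=0x91
r1: caller-saved, written=True
r2: callee-saved, written=True
r3: callee-saved, written=True

SURVIVE = r2,r3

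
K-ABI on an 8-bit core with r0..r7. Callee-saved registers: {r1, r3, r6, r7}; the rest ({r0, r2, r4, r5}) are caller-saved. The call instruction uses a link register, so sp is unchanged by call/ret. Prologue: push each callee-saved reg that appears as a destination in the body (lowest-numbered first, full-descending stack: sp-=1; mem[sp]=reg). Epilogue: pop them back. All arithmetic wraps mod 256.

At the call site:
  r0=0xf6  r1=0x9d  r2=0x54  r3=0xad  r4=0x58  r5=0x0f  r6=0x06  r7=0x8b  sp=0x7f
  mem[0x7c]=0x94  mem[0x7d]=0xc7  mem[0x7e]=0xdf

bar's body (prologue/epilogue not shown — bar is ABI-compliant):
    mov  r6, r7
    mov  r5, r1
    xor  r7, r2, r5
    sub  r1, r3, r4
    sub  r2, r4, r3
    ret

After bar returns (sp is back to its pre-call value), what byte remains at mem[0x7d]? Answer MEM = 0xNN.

MEM = 0x06

prologue: push r1 -> mem[0x7e]=0x9d, sp=0x7e
prologue: push r6 -> mem[0x7d]=0x06, sp=0x7d
prologue: push r7 -> mem[0x7c]=0x8b, sp=0x7c
body[0] mov  r6, r7 -> r6=0x8b
body[1] mov  r5, r1 -> r5=0x9d
body[2] xor  r7, r2, r5 -> r7=0xc9
body[3] sub  r1, r3, r4 -> r1=0x55
body[4] sub  r2, r4, r3 -> r2=0xab
epilogue: pop r7=0x8b, sp=0x7d
epilogue: pop r6=0x06, sp=0x7e
epilogue: pop r1=0x9d, sp=0x7f
prologue pushed ['r1', 'r6', 'r7'] at ['0x7e', '0x7d', '0x7c']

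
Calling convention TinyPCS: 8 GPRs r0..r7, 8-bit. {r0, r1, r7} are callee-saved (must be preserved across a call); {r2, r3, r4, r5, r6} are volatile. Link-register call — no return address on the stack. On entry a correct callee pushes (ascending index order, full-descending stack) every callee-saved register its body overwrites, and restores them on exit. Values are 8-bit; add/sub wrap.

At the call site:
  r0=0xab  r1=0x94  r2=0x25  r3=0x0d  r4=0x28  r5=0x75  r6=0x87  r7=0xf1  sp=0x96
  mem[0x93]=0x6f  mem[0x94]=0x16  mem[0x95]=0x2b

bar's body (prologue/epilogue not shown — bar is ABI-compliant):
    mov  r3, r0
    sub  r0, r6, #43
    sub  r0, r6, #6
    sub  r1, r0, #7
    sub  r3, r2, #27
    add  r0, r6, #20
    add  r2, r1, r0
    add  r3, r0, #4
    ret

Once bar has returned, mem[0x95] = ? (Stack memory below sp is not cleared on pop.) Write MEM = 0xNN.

MEM = 0xab

prologue: push r0 → mem[0x95]=0xab, sp=0x95
prologue: push r1 → mem[0x94]=0x94, sp=0x94
body[0] mov  r3, r0 → r3=0xab
body[1] sub  r0, r6, #43 → r0=0x5c
body[2] sub  r0, r6, #6 → r0=0x81
body[3] sub  r1, r0, #7 → r1=0x7a
body[4] sub  r3, r2, #27 → r3=0x0a
body[5] add  r0, r6, #20 → r0=0x9b
body[6] add  r2, r1, r0 → r2=0x15
body[7] add  r3, r0, #4 → r3=0x9f
epilogue: pop r1=0x94, sp=0x95
epilogue: pop r0=0xab, sp=0x96
prologue pushed ['r0', 'r1'] at ['0x95', '0x94']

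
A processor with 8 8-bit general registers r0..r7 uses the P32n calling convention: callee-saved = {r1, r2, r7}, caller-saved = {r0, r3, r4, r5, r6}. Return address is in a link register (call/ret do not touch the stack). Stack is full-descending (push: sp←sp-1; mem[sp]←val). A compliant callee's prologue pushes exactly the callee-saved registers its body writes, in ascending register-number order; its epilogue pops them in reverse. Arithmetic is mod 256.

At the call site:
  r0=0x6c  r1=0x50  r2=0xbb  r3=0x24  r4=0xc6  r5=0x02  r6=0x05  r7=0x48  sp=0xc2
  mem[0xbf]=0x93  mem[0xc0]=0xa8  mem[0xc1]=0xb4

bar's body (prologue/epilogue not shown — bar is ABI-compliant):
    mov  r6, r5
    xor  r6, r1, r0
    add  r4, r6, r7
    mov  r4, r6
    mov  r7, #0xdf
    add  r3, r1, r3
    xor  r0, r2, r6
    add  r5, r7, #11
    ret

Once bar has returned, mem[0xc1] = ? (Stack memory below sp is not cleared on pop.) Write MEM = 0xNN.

prologue: push r7 → mem[0xc1]=0x48, sp=0xc1
body[0] mov  r6, r5 → r6=0x02
body[1] xor  r6, r1, r0 → r6=0x3c
body[2] add  r4, r6, r7 → r4=0x84
body[3] mov  r4, r6 → r4=0x3c
body[4] mov  r7, #0xdf → r7=0xdf
body[5] add  r3, r1, r3 → r3=0x74
body[6] xor  r0, r2, r6 → r0=0x87
body[7] add  r5, r7, #11 → r5=0xea
epilogue: pop r7=0x48, sp=0xc2
prologue pushed ['r7'] at ['0xc1']

MEM = 0x48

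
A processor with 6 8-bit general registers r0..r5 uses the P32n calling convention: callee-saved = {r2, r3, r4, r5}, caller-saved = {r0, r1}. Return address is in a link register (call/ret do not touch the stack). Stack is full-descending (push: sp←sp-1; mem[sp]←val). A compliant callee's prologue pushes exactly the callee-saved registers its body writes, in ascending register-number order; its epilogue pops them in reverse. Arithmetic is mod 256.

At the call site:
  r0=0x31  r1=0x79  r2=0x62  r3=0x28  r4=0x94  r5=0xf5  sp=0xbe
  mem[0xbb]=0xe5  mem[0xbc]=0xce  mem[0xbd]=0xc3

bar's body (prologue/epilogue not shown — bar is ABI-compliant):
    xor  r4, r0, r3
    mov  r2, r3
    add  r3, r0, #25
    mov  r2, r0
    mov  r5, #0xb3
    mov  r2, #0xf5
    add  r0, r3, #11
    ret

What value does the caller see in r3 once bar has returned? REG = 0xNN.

prologue: push r2 → mem[0xbd]=0x62, sp=0xbd
prologue: push r3 → mem[0xbc]=0x28, sp=0xbc
prologue: push r4 → mem[0xbb]=0x94, sp=0xbb
prologue: push r5 → mem[0xba]=0xf5, sp=0xba
body[0] xor  r4, r0, r3 → r4=0x19
body[1] mov  r2, r3 → r2=0x28
body[2] add  r3, r0, #25 → r3=0x4a
body[3] mov  r2, r0 → r2=0x31
body[4] mov  r5, #0xb3 → r5=0xb3
body[5] mov  r2, #0xf5 → r2=0xf5
body[6] add  r0, r3, #11 → r0=0x55
epilogue: pop r5=0xf5, sp=0xbb
epilogue: pop r4=0x94, sp=0xbc
epilogue: pop r3=0x28, sp=0xbd
epilogue: pop r2=0x62, sp=0xbe
r3 is callee-saved → restored

REG = 0x28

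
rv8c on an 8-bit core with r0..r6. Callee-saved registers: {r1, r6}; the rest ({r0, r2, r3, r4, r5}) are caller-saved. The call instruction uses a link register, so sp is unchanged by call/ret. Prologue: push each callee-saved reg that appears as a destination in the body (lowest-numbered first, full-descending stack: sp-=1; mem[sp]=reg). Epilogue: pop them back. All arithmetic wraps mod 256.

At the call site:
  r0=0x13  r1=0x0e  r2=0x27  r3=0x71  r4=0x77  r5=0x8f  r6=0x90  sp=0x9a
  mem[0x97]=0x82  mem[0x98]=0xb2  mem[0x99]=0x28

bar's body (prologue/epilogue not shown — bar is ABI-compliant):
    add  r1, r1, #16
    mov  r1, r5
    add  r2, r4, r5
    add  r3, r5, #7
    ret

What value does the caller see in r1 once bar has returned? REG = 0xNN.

prologue: push r1 → mem[0x99]=0x0e, sp=0x99
body[0] add  r1, r1, #16 → r1=0x1e
body[1] mov  r1, r5 → r1=0x8f
body[2] add  r2, r4, r5 → r2=0x06
body[3] add  r3, r5, #7 → r3=0x96
epilogue: pop r1=0x0e, sp=0x9a
r1 is callee-saved → restored

REG = 0x0e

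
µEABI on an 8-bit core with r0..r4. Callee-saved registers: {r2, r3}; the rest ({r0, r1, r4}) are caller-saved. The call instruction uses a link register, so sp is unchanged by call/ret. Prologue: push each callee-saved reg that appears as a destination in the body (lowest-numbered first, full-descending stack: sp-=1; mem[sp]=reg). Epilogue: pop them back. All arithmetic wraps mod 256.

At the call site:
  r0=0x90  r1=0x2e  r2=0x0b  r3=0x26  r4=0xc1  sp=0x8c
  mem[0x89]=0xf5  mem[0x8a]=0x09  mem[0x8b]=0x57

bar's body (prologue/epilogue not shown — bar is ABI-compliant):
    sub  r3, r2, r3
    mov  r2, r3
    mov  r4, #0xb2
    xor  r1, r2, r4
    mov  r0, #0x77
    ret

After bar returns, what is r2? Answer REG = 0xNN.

REG = 0x0b

prologue: push r2 -> mem[0x8b]=0x0b, sp=0x8b
prologue: push r3 -> mem[0x8a]=0x26, sp=0x8a
body[0] sub  r3, r2, r3 -> r3=0xe5
body[1] mov  r2, r3 -> r2=0xe5
body[2] mov  r4, #0xb2 -> r4=0xb2
body[3] xor  r1, r2, r4 -> r1=0x57
body[4] mov  r0, #0x77 -> r0=0x77
epilogue: pop r3=0x26, sp=0x8b
epilogue: pop r2=0x0b, sp=0x8c
r2 is callee-saved -> restored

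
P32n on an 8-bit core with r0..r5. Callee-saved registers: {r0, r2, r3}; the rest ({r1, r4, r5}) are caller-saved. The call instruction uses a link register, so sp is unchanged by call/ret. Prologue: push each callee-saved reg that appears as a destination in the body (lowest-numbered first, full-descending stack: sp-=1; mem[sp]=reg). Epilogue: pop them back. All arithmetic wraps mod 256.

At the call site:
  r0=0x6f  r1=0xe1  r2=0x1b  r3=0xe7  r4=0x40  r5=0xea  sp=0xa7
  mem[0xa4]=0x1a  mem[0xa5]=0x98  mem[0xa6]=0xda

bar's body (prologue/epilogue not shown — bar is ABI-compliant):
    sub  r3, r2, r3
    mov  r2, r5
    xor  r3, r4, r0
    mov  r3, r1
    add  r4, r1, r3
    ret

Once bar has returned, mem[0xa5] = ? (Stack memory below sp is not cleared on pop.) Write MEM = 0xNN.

prologue: push r2 → mem[0xa6]=0x1b, sp=0xa6
prologue: push r3 → mem[0xa5]=0xe7, sp=0xa5
body[0] sub  r3, r2, r3 → r3=0x34
body[1] mov  r2, r5 → r2=0xea
body[2] xor  r3, r4, r0 → r3=0x2f
body[3] mov  r3, r1 → r3=0xe1
body[4] add  r4, r1, r3 → r4=0xc2
epilogue: pop r3=0xe7, sp=0xa6
epilogue: pop r2=0x1b, sp=0xa7
prologue pushed ['r2', 'r3'] at ['0xa6', '0xa5']

MEM = 0xe7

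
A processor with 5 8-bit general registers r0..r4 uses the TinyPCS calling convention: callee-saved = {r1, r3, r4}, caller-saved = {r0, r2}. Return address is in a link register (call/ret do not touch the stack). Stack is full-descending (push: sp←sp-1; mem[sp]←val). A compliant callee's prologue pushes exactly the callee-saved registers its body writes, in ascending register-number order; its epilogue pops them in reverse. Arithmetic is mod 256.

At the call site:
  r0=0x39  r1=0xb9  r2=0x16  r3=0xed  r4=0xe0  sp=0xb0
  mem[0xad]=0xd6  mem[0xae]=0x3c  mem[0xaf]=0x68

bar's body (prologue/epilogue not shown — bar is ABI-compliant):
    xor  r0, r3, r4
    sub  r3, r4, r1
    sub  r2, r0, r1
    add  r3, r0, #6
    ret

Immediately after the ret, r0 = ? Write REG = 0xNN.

REG = 0x0d

prologue: push r3 -> mem[0xaf]=0xed, sp=0xaf
body[0] xor  r0, r3, r4 -> r0=0x0d
body[1] sub  r3, r4, r1 -> r3=0x27
body[2] sub  r2, r0, r1 -> r2=0x54
body[3] add  r3, r0, #6 -> r3=0x13
epilogue: pop r3=0xed, sp=0xb0
r0 is caller-saved -> body value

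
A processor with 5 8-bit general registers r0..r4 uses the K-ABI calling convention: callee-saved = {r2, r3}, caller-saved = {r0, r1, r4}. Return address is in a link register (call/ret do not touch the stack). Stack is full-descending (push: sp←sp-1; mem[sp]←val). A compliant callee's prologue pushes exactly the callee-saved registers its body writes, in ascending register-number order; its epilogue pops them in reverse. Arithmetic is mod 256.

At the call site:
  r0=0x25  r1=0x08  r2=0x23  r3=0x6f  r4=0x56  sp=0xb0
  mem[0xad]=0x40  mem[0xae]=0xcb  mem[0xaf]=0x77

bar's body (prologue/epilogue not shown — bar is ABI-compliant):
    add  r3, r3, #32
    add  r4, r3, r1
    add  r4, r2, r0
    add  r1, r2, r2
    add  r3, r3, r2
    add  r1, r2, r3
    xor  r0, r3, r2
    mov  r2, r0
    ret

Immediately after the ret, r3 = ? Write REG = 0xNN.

prologue: push r2 → mem[0xaf]=0x23, sp=0xaf
prologue: push r3 → mem[0xae]=0x6f, sp=0xae
body[0] add  r3, r3, #32 → r3=0x8f
body[1] add  r4, r3, r1 → r4=0x97
body[2] add  r4, r2, r0 → r4=0x48
body[3] add  r1, r2, r2 → r1=0x46
body[4] add  r3, r3, r2 → r3=0xb2
body[5] add  r1, r2, r3 → r1=0xd5
body[6] xor  r0, r3, r2 → r0=0x91
body[7] mov  r2, r0 → r2=0x91
epilogue: pop r3=0x6f, sp=0xaf
epilogue: pop r2=0x23, sp=0xb0
r3 is callee-saved → restored

REG = 0x6f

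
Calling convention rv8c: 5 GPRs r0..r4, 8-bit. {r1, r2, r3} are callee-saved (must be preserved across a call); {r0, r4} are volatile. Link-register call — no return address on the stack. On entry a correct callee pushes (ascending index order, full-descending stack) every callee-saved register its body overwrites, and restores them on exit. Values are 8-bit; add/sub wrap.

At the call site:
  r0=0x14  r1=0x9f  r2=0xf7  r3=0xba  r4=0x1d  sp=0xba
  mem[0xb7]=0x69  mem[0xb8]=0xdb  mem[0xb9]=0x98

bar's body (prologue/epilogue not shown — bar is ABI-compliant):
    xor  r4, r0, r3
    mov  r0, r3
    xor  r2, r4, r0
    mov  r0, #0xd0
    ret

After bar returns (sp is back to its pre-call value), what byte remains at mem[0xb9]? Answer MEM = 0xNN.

MEM = 0xf7

prologue: push r2 → mem[0xb9]=0xf7, sp=0xb9
body[0] xor  r4, r0, r3 → r4=0xae
body[1] mov  r0, r3 → r0=0xba
body[2] xor  r2, r4, r0 → r2=0x14
body[3] mov  r0, #0xd0 → r0=0xd0
epilogue: pop r2=0xf7, sp=0xba
prologue pushed ['r2'] at ['0xb9']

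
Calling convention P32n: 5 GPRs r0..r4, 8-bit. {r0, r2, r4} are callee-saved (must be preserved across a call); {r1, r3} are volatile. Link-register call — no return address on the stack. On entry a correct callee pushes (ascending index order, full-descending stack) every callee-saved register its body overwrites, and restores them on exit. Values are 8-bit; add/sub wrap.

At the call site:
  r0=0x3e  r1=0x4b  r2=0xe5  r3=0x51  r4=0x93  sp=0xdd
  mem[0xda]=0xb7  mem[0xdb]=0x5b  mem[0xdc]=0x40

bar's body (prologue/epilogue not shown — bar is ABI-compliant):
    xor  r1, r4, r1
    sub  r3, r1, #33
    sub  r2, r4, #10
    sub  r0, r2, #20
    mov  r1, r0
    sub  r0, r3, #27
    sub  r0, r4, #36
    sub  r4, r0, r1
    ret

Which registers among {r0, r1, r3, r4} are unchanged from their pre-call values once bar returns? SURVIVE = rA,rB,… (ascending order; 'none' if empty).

prologue: push r0 → mem[0xdc]=0x3e, sp=0xdc
prologue: push r2 → mem[0xdb]=0xe5, sp=0xdb
prologue: push r4 → mem[0xda]=0x93, sp=0xda
body[0] xor  r1, r4, r1 → r1=0xd8
body[1] sub  r3, r1, #33 → r3=0xb7
body[2] sub  r2, r4, #10 → r2=0x89
body[3] sub  r0, r2, #20 → r0=0x75
body[4] mov  r1, r0 → r1=0x75
body[5] sub  r0, r3, #27 → r0=0x9c
body[6] sub  r0, r4, #36 → r0=0x6f
body[7] sub  r4, r0, r1 → r4=0xfa
epilogue: pop r4=0x93, sp=0xdb
epilogue: pop r2=0xe5, sp=0xdc
epilogue: pop r0=0x3e, sp=0xdd
r0: callee-saved, written=True
r1: caller-saved, written=True
r3: caller-saved, written=True
r4: callee-saved, written=True

SURVIVE = r0,r4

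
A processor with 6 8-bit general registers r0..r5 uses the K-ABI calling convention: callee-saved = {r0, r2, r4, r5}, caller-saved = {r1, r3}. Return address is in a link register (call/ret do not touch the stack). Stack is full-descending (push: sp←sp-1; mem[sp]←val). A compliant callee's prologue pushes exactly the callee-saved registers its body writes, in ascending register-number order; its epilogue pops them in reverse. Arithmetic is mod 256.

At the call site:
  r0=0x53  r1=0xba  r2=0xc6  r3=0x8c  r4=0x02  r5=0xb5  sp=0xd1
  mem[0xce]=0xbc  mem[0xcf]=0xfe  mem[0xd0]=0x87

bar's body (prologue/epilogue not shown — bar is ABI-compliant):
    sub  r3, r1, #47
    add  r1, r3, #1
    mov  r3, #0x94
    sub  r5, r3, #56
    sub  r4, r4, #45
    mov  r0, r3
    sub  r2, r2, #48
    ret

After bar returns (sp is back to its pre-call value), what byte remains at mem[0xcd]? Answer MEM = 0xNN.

MEM = 0xb5

prologue: push r0 → mem[0xd0]=0x53, sp=0xd0
prologue: push r2 → mem[0xcf]=0xc6, sp=0xcf
prologue: push r4 → mem[0xce]=0x02, sp=0xce
prologue: push r5 → mem[0xcd]=0xb5, sp=0xcd
body[0] sub  r3, r1, #47 → r3=0x8b
body[1] add  r1, r3, #1 → r1=0x8c
body[2] mov  r3, #0x94 → r3=0x94
body[3] sub  r5, r3, #56 → r5=0x5c
body[4] sub  r4, r4, #45 → r4=0xd5
body[5] mov  r0, r3 → r0=0x94
body[6] sub  r2, r2, #48 → r2=0x96
epilogue: pop r5=0xb5, sp=0xce
epilogue: pop r4=0x02, sp=0xcf
epilogue: pop r2=0xc6, sp=0xd0
epilogue: pop r0=0x53, sp=0xd1
prologue pushed ['r0', 'r2', 'r4', 'r5'] at ['0xd0', '0xcf', '0xce', '0xcd']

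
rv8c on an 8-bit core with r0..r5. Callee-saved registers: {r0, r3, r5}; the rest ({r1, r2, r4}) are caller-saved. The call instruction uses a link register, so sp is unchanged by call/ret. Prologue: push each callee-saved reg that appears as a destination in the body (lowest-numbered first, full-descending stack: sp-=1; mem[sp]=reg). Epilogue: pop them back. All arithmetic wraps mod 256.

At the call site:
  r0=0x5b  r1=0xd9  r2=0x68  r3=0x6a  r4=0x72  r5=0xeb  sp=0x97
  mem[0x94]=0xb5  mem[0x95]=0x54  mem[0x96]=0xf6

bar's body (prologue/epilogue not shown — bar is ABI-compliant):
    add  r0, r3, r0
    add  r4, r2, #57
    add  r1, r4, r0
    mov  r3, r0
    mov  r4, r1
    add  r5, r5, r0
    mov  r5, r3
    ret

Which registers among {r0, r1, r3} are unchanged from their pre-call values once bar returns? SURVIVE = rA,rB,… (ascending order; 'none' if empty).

prologue: push r0 → mem[0x96]=0x5b, sp=0x96
prologue: push r3 → mem[0x95]=0x6a, sp=0x95
prologue: push r5 → mem[0x94]=0xeb, sp=0x94
body[0] add  r0, r3, r0 → r0=0xc5
body[1] add  r4, r2, #57 → r4=0xa1
body[2] add  r1, r4, r0 → r1=0x66
body[3] mov  r3, r0 → r3=0xc5
body[4] mov  r4, r1 → r4=0x66
body[5] add  r5, r5, r0 → r5=0xb0
body[6] mov  r5, r3 → r5=0xc5
epilogue: pop r5=0xeb, sp=0x95
epilogue: pop r3=0x6a, sp=0x96
epilogue: pop r0=0x5b, sp=0x97
r0: callee-saved, written=True
r1: caller-saved, written=True
r3: callee-saved, written=True

SURVIVE = r0,r3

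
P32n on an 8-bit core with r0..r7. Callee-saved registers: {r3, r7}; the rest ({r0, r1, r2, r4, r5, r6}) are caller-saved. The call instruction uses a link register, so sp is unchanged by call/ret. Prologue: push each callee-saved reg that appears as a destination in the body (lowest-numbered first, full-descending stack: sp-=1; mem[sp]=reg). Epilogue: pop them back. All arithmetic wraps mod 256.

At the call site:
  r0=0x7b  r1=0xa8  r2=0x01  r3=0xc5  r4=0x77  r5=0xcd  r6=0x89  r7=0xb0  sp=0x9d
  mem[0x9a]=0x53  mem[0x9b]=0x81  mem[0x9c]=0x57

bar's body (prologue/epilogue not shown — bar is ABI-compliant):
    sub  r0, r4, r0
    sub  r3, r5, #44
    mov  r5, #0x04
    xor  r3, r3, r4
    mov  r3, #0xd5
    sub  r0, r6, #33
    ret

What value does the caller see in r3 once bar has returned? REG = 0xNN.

REG = 0xc5

prologue: push r3 → mem[0x9c]=0xc5, sp=0x9c
body[0] sub  r0, r4, r0 → r0=0xfc
body[1] sub  r3, r5, #44 → r3=0xa1
body[2] mov  r5, #0x04 → r5=0x04
body[3] xor  r3, r3, r4 → r3=0xd6
body[4] mov  r3, #0xd5 → r3=0xd5
body[5] sub  r0, r6, #33 → r0=0x68
epilogue: pop r3=0xc5, sp=0x9d
r3 is callee-saved → restored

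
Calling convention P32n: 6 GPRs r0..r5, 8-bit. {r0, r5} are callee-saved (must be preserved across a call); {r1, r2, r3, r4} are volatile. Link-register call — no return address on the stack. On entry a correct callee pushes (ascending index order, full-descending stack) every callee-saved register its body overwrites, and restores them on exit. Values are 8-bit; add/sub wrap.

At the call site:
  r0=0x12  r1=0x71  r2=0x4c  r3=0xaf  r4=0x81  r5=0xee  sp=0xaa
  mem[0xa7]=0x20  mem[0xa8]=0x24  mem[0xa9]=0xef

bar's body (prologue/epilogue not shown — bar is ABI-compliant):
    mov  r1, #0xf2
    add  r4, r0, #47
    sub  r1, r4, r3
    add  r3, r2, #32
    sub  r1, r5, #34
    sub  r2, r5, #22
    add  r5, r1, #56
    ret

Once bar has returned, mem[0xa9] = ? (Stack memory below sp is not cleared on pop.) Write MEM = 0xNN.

prologue: push r5 -> mem[0xa9]=0xee, sp=0xa9
body[0] mov  r1, #0xf2 -> r1=0xf2
body[1] add  r4, r0, #47 -> r4=0x41
body[2] sub  r1, r4, r3 -> r1=0x92
body[3] add  r3, r2, #32 -> r3=0x6c
body[4] sub  r1, r5, #34 -> r1=0xcc
body[5] sub  r2, r5, #22 -> r2=0xd8
body[6] add  r5, r1, #56 -> r5=0x04
epilogue: pop r5=0xee, sp=0xaa
prologue pushed ['r5'] at ['0xa9']

MEM = 0xee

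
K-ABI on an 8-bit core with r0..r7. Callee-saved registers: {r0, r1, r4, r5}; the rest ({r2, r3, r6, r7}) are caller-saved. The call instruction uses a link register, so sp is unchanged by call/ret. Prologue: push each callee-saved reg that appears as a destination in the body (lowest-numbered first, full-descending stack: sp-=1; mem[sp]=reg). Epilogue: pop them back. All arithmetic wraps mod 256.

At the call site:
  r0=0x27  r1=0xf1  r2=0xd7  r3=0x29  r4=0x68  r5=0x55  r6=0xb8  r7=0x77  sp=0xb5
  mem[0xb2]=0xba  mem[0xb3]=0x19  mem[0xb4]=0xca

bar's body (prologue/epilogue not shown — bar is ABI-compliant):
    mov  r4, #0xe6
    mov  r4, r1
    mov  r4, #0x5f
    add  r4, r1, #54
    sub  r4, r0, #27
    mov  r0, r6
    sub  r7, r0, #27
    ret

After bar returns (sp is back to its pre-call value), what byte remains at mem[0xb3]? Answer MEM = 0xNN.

MEM = 0x68

prologue: push r0 → mem[0xb4]=0x27, sp=0xb4
prologue: push r4 → mem[0xb3]=0x68, sp=0xb3
body[0] mov  r4, #0xe6 → r4=0xe6
body[1] mov  r4, r1 → r4=0xf1
body[2] mov  r4, #0x5f → r4=0x5f
body[3] add  r4, r1, #54 → r4=0x27
body[4] sub  r4, r0, #27 → r4=0x0c
body[5] mov  r0, r6 → r0=0xb8
body[6] sub  r7, r0, #27 → r7=0x9d
epilogue: pop r4=0x68, sp=0xb4
epilogue: pop r0=0x27, sp=0xb5
prologue pushed ['r0', 'r4'] at ['0xb4', '0xb3']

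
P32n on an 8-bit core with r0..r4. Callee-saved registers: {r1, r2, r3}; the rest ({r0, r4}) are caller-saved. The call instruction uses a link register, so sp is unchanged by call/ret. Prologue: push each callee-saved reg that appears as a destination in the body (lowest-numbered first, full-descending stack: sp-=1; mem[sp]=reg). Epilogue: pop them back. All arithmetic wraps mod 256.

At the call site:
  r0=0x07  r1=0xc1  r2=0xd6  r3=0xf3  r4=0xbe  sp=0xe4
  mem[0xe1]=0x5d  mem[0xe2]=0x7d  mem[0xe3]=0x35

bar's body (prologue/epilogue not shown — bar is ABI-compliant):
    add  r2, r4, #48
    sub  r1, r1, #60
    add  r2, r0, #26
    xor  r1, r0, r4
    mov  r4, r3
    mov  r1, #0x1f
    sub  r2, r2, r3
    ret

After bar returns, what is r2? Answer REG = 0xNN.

prologue: push r1 -> mem[0xe3]=0xc1, sp=0xe3
prologue: push r2 -> mem[0xe2]=0xd6, sp=0xe2
body[0] add  r2, r4, #48 -> r2=0xee
body[1] sub  r1, r1, #60 -> r1=0x85
body[2] add  r2, r0, #26 -> r2=0x21
body[3] xor  r1, r0, r4 -> r1=0xb9
body[4] mov  r4, r3 -> r4=0xf3
body[5] mov  r1, #0x1f -> r1=0x1f
body[6] sub  r2, r2, r3 -> r2=0x2e
epilogue: pop r2=0xd6, sp=0xe3
epilogue: pop r1=0xc1, sp=0xe4
r2 is callee-saved -> restored

REG = 0xd6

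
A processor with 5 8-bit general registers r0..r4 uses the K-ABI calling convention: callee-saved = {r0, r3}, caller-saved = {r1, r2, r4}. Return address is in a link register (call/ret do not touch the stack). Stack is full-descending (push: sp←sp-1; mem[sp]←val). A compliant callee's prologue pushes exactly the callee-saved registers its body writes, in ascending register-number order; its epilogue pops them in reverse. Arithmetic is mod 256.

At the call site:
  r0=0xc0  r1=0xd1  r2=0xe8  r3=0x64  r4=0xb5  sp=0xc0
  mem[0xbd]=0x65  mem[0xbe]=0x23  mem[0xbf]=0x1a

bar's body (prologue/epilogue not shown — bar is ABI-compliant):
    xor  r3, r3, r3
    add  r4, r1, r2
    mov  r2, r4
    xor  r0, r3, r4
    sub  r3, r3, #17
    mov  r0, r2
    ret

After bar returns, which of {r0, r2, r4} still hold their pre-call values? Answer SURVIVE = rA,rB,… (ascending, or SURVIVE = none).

prologue: push r0 -> mem[0xbf]=0xc0, sp=0xbf
prologue: push r3 -> mem[0xbe]=0x64, sp=0xbe
body[0] xor  r3, r3, r3 -> r3=0x00
body[1] add  r4, r1, r2 -> r4=0xb9
body[2] mov  r2, r4 -> r2=0xb9
body[3] xor  r0, r3, r4 -> r0=0xb9
body[4] sub  r3, r3, #17 -> r3=0xef
body[5] mov  r0, r2 -> r0=0xb9
epilogue: pop r3=0x64, sp=0xbf
epilogue: pop r0=0xc0, sp=0xc0
r0: callee-saved, written=True
r2: caller-saved, written=True
r4: caller-saved, written=True

SURVIVE = r0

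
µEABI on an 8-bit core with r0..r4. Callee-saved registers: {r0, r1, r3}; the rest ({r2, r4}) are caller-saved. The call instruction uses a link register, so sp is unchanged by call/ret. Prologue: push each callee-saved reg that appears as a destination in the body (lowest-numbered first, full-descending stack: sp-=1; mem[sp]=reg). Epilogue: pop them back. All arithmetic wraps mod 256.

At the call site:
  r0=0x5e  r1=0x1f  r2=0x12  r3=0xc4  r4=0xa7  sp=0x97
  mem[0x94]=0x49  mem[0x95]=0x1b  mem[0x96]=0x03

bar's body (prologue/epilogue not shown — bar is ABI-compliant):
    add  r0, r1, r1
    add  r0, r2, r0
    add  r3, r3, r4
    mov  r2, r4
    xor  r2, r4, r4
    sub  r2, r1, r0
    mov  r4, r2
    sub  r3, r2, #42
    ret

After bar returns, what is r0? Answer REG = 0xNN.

prologue: push r0 -> mem[0x96]=0x5e, sp=0x96
prologue: push r3 -> mem[0x95]=0xc4, sp=0x95
body[0] add  r0, r1, r1 -> r0=0x3e
body[1] add  r0, r2, r0 -> r0=0x50
body[2] add  r3, r3, r4 -> r3=0x6b
body[3] mov  r2, r4 -> r2=0xa7
body[4] xor  r2, r4, r4 -> r2=0x00
body[5] sub  r2, r1, r0 -> r2=0xcf
body[6] mov  r4, r2 -> r4=0xcf
body[7] sub  r3, r2, #42 -> r3=0xa5
epilogue: pop r3=0xc4, sp=0x96
epilogue: pop r0=0x5e, sp=0x97
r0 is callee-saved -> restored

REG = 0x5e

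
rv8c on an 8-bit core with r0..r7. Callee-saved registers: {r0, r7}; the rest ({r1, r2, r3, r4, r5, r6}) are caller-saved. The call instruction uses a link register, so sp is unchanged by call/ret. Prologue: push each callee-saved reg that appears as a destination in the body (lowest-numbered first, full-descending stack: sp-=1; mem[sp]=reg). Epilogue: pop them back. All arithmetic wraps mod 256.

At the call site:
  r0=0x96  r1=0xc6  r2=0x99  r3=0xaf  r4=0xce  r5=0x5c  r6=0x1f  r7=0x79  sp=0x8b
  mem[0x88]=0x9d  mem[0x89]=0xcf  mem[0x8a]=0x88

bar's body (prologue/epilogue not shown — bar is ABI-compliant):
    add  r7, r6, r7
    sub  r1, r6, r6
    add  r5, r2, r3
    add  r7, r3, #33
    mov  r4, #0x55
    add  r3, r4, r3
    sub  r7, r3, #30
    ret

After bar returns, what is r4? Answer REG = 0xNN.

REG = 0x55

prologue: push r7 -> mem[0x8a]=0x79, sp=0x8a
body[0] add  r7, r6, r7 -> r7=0x98
body[1] sub  r1, r6, r6 -> r1=0x00
body[2] add  r5, r2, r3 -> r5=0x48
body[3] add  r7, r3, #33 -> r7=0xd0
body[4] mov  r4, #0x55 -> r4=0x55
body[5] add  r3, r4, r3 -> r3=0x04
body[6] sub  r7, r3, #30 -> r7=0xe6
epilogue: pop r7=0x79, sp=0x8b
r4 is caller-saved -> body value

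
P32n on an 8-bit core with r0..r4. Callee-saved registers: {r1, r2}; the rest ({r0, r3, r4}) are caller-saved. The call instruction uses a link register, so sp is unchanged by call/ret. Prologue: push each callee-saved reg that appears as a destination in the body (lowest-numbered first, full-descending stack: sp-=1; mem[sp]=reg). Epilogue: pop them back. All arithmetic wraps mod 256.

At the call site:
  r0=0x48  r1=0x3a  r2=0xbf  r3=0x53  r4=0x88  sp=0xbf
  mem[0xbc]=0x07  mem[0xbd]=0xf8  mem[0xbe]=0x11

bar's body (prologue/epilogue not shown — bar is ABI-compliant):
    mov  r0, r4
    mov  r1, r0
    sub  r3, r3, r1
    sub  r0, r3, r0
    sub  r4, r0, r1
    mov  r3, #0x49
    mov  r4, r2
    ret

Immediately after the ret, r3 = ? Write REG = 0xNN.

REG = 0x49

prologue: push r1 → mem[0xbe]=0x3a, sp=0xbe
body[0] mov  r0, r4 → r0=0x88
body[1] mov  r1, r0 → r1=0x88
body[2] sub  r3, r3, r1 → r3=0xcb
body[3] sub  r0, r3, r0 → r0=0x43
body[4] sub  r4, r0, r1 → r4=0xbb
body[5] mov  r3, #0x49 → r3=0x49
body[6] mov  r4, r2 → r4=0xbf
epilogue: pop r1=0x3a, sp=0xbf
r3 is caller-saved → body value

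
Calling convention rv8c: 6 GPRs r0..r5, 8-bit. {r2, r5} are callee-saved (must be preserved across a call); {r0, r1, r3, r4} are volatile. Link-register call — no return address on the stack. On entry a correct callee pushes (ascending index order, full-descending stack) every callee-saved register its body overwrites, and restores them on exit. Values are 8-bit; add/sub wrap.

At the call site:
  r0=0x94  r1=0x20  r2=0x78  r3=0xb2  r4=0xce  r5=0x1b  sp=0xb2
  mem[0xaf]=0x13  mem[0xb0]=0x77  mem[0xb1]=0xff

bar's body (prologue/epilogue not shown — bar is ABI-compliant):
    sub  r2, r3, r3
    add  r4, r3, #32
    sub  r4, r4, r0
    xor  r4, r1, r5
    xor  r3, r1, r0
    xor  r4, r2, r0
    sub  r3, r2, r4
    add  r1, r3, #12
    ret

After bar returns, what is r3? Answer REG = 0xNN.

prologue: push r2 → mem[0xb1]=0x78, sp=0xb1
body[0] sub  r2, r3, r3 → r2=0x00
body[1] add  r4, r3, #32 → r4=0xd2
body[2] sub  r4, r4, r0 → r4=0x3e
body[3] xor  r4, r1, r5 → r4=0x3b
body[4] xor  r3, r1, r0 → r3=0xb4
body[5] xor  r4, r2, r0 → r4=0x94
body[6] sub  r3, r2, r4 → r3=0x6c
body[7] add  r1, r3, #12 → r1=0x78
epilogue: pop r2=0x78, sp=0xb2
r3 is caller-saved → body value

REG = 0x6c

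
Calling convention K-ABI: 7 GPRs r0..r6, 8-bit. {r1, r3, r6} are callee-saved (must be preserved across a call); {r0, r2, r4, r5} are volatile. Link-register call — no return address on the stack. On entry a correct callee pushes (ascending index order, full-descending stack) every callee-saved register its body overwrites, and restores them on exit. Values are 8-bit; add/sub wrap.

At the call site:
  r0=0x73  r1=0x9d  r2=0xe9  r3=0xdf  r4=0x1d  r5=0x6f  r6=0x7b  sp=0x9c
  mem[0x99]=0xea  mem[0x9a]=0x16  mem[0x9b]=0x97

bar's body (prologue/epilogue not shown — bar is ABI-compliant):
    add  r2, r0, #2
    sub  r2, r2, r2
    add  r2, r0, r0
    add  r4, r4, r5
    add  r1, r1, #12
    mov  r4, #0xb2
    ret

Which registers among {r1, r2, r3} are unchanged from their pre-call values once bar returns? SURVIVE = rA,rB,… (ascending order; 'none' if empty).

SURVIVE = r1,r3

prologue: push r1 → mem[0x9b]=0x9d, sp=0x9b
body[0] add  r2, r0, #2 → r2=0x75
body[1] sub  r2, r2, r2 → r2=0x00
body[2] add  r2, r0, r0 → r2=0xe6
body[3] add  r4, r4, r5 → r4=0x8c
body[4] add  r1, r1, #12 → r1=0xa9
body[5] mov  r4, #0xb2 → r4=0xb2
epilogue: pop r1=0x9d, sp=0x9c
r1: callee-saved, written=True
r2: caller-saved, written=True
r3: callee-saved, written=False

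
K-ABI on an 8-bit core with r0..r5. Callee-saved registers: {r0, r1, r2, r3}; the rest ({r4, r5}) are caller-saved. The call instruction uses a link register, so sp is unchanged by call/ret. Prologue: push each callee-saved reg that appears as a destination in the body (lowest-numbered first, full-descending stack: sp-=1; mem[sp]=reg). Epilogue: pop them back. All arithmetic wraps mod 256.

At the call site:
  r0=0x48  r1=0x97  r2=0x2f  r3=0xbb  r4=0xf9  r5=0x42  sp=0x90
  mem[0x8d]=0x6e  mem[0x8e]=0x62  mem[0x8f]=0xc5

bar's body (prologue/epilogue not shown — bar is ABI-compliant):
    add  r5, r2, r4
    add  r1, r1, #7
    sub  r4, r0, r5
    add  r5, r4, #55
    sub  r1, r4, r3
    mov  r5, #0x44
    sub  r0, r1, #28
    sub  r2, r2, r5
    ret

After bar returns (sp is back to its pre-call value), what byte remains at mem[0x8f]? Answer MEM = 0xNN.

MEM = 0x48

prologue: push r0 → mem[0x8f]=0x48, sp=0x8f
prologue: push r1 → mem[0x8e]=0x97, sp=0x8e
prologue: push r2 → mem[0x8d]=0x2f, sp=0x8d
body[0] add  r5, r2, r4 → r5=0x28
body[1] add  r1, r1, #7 → r1=0x9e
body[2] sub  r4, r0, r5 → r4=0x20
body[3] add  r5, r4, #55 → r5=0x57
body[4] sub  r1, r4, r3 → r1=0x65
body[5] mov  r5, #0x44 → r5=0x44
body[6] sub  r0, r1, #28 → r0=0x49
body[7] sub  r2, r2, r5 → r2=0xeb
epilogue: pop r2=0x2f, sp=0x8e
epilogue: pop r1=0x97, sp=0x8f
epilogue: pop r0=0x48, sp=0x90
prologue pushed ['r0', 'r1', 'r2'] at ['0x8f', '0x8e', '0x8d']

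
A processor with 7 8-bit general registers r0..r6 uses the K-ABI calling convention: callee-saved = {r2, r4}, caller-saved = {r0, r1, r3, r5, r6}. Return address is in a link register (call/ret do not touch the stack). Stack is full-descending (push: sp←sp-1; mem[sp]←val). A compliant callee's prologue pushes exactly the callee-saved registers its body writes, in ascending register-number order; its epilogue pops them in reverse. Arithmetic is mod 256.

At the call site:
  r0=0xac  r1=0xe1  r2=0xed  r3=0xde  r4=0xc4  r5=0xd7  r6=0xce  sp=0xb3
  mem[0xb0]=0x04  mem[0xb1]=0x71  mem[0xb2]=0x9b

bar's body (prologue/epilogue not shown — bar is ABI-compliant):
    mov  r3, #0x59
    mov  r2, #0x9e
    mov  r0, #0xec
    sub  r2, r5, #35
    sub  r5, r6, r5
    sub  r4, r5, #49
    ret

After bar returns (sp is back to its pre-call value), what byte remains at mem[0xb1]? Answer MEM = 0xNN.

MEM = 0xc4

prologue: push r2 -> mem[0xb2]=0xed, sp=0xb2
prologue: push r4 -> mem[0xb1]=0xc4, sp=0xb1
body[0] mov  r3, #0x59 -> r3=0x59
body[1] mov  r2, #0x9e -> r2=0x9e
body[2] mov  r0, #0xec -> r0=0xec
body[3] sub  r2, r5, #35 -> r2=0xb4
body[4] sub  r5, r6, r5 -> r5=0xf7
body[5] sub  r4, r5, #49 -> r4=0xc6
epilogue: pop r4=0xc4, sp=0xb2
epilogue: pop r2=0xed, sp=0xb3
prologue pushed ['r2', 'r4'] at ['0xb2', '0xb1']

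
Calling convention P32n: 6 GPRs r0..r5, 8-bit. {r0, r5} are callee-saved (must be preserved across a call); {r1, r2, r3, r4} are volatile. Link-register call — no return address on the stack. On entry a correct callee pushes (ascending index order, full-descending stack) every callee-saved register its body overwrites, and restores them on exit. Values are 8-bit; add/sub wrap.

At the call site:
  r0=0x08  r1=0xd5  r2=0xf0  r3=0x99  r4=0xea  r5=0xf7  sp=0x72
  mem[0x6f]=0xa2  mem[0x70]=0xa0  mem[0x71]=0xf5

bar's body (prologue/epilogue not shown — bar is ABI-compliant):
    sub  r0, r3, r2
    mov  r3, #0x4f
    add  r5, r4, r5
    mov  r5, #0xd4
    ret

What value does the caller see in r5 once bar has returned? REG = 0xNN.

REG = 0xf7

prologue: push r0 -> mem[0x71]=0x08, sp=0x71
prologue: push r5 -> mem[0x70]=0xf7, sp=0x70
body[0] sub  r0, r3, r2 -> r0=0xa9
body[1] mov  r3, #0x4f -> r3=0x4f
body[2] add  r5, r4, r5 -> r5=0xe1
body[3] mov  r5, #0xd4 -> r5=0xd4
epilogue: pop r5=0xf7, sp=0x71
epilogue: pop r0=0x08, sp=0x72
r5 is callee-saved -> restored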